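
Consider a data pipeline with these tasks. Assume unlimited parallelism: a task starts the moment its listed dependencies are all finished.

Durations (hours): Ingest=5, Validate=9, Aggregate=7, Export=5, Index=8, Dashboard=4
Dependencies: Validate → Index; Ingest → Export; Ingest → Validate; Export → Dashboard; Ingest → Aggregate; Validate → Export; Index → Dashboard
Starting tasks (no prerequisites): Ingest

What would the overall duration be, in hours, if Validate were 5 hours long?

22

The binding path is Ingest→Validate→Index→Dashboard = 5+9+8+4 = 26; finish at 26 hours.
Validate is on the critical path; changing it to 5 makes that path 22 hours.
The critical path is still Ingest→Validate→Index→Dashboard; finish is now 22 hours.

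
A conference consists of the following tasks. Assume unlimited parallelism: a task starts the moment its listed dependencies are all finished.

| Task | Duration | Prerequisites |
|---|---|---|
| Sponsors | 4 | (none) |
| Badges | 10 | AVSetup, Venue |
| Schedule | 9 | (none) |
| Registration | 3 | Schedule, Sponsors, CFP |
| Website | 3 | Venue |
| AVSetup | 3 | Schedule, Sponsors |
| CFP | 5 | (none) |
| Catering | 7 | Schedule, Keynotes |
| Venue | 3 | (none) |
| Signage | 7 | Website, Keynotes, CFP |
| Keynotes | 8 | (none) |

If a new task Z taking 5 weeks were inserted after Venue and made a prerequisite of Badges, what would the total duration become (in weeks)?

22

Originally the plan takes 22 weeks.
With Z inserted, Badges now waits for max(AVSetup, Venue, Z).
New critical path: Schedule→AVSetup→Badges = 9+3+10 = 22 ⇒ 22 weeks.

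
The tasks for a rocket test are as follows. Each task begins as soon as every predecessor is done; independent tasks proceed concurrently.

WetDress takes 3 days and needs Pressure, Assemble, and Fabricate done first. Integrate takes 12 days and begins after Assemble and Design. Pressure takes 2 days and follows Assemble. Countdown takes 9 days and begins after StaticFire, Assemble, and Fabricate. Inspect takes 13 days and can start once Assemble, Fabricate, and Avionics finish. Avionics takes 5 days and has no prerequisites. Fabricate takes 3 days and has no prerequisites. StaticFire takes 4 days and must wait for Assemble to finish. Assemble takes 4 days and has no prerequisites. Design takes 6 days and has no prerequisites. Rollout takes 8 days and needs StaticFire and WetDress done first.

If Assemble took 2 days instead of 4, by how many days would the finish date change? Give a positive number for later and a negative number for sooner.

Baseline: Design→Integrate = 6+12 = 18 → 18 days.
Assemble has 1 day of float (longest path through it is 17).
No other chain overtakes it, so the finish is 18 days.
Change in finish: 18 − 18 = +0 days.

0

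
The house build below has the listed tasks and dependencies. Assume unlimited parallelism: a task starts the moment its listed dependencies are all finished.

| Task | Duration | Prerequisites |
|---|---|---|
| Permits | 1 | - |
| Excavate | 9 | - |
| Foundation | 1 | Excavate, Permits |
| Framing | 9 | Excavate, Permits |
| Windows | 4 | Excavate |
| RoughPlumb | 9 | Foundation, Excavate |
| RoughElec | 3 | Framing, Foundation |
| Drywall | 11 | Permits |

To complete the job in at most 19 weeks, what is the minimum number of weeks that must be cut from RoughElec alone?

Current finish: 21 weeks; target: 19.
RoughElec is on every critical path, so each week cut from RoughElec cuts the finish by one (this holds down to a finish of 19).
Need 21 − 19 = 2 weeks off RoughElec → RoughElec becomes 1 week, finish becomes 19.

2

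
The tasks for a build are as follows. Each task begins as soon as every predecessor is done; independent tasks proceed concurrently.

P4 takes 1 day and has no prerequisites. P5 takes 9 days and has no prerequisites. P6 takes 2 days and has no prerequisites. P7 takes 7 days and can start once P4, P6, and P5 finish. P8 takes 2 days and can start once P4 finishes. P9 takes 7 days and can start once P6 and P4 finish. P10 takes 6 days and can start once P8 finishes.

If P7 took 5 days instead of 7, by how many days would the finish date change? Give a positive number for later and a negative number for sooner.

-2

Actual critical path: P5→P7 = 9+7 = 16 ⇒ 16 days.
P7 is on the critical path; changing it to 5 makes that path 14 days.
The critical path is still P5→P7; finish is now 14 days.
Change in finish: 14 − 16 = -2 days.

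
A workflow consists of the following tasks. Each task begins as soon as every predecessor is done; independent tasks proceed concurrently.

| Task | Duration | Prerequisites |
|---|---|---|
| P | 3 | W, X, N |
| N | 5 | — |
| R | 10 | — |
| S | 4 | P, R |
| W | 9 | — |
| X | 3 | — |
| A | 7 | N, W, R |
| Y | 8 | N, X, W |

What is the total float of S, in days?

1

The longest chain is W→Y = 9+8 = 17; overall finish 17 days.
Longest path through S: 16 days (earliest finish 16, latest finish 17).
So S can slip 17 − 16 = 1 day.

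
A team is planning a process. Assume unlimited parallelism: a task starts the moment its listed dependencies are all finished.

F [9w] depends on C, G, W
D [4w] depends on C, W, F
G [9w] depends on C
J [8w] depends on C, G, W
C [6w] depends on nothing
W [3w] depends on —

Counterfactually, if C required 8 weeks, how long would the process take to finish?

30

The binding path is C→G→F→D = 6+9+9+4 = 28; finish at 28 weeks.
C lies on that path, so at 8 weeks the path becomes 30 weeks.
That remains the longest chain; total 30 weeks.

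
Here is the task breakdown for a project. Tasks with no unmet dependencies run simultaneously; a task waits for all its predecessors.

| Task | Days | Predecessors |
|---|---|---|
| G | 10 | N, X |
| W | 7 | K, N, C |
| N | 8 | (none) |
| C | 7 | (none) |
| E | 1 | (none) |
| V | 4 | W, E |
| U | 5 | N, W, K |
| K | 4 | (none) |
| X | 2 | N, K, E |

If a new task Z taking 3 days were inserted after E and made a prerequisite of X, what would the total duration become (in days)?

20

Originally the job takes 20 days.
With Z inserted, X now waits for max(N, K, E, Z).
New critical path: N→W→U = 8+7+5 = 20 ⇒ 20 days.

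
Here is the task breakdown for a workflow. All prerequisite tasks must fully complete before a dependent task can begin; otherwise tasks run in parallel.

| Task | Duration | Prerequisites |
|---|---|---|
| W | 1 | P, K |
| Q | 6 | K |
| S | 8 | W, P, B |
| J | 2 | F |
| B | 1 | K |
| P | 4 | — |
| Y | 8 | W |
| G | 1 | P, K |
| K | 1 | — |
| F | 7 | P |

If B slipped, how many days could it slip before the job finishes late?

The longest chain is P→F→J = 4+7+2 = 13; overall finish 13 days.
B finishes as early as 2 and must finish by 5.
So B can slip 5 − 2 = 3 days.

3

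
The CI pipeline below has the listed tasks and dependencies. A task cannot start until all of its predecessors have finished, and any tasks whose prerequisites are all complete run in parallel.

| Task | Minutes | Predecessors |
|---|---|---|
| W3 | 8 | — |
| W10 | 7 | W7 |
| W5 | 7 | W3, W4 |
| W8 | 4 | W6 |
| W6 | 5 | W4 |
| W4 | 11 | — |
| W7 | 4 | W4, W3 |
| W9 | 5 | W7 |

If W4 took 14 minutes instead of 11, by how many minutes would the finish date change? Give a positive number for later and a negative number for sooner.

3

As given, the longest chain is W4→W7→W10 = 11+4+7 = 22, so the finish is 22 minutes.
W4 lies on that path, so at 14 minutes the path becomes 25 minutes.
The critical path is still W4→W7→W10; finish is now 25 minutes.
Change in finish: 25 − 22 = +3 minutes.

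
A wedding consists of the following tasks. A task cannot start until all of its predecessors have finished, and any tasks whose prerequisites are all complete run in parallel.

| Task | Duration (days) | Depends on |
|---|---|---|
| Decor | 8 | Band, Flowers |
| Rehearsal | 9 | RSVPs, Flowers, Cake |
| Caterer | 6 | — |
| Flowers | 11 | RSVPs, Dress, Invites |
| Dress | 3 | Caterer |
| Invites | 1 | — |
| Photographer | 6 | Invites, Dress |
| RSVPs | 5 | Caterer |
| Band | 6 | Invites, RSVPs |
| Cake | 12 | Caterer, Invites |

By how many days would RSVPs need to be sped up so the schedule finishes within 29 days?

Current finish: 31 days; target: 29.
RSVPs is on every critical path, so each day cut from RSVPs cuts the finish by one (this holds down to a finish of 29).
Need 31 − 29 = 2 days off RSVPs → RSVPs becomes 3 days, finish becomes 29.

2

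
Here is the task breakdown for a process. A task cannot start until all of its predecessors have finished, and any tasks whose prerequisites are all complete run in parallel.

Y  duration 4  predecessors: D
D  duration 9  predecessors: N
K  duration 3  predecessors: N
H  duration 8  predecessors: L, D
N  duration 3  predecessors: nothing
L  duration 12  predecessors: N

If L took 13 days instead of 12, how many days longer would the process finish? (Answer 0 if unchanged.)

1

As given, the longest chain is N→L→H = 3+12+8 = 23, so the finish is 23 days.
L lies on that path, so at 13 days the path becomes 24 days.
That remains the longest chain; total 24 days.
Change in finish: 24 − 23 = +1 days.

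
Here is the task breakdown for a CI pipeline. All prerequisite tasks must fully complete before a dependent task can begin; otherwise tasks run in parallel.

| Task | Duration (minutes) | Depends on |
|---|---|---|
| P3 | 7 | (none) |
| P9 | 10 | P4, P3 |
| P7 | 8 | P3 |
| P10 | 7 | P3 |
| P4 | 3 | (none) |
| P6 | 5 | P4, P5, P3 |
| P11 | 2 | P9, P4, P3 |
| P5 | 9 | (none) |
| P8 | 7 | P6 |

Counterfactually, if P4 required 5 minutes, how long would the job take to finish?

21

Actual critical path: P5→P6→P8 = 9+5+7 = 21 ⇒ 21 minutes.
P4 is off the critical path — its longest chain is 15 minutes, giving 6 of slack.
The critical path is still P5→P6→P8; finish is now 21 minutes.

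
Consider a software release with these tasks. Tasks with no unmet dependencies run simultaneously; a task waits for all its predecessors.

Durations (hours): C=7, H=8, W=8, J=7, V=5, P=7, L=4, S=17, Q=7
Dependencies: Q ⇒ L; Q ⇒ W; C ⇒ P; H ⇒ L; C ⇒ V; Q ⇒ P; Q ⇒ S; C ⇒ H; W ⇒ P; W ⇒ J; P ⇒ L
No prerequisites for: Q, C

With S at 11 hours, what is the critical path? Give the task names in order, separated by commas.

As given, the longest chain is Q→W→P→L = 7+8+7+4 = 26, so the finish is 26 hours.
The longest path through S is only 24 hours, so S has float 2.
No other chain overtakes it, so the finish is 26 hours.

Q, W, P, L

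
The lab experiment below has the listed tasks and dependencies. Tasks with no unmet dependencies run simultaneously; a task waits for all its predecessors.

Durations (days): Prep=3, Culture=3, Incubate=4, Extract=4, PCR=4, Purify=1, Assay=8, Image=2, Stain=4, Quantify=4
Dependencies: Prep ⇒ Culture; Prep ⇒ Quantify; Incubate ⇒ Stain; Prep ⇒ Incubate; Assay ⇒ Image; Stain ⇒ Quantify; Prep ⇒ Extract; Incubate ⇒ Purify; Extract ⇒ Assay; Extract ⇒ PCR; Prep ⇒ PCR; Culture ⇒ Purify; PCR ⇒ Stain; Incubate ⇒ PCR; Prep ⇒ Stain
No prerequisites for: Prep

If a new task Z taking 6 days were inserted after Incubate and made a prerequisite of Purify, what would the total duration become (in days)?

19

Originally the lab experiment takes 19 days.
With Z inserted, Purify now waits for max(Incubate, Culture, Z).
New critical path: Prep→Incubate→PCR→Stain→Quantify = 3+4+4+4+4 = 19 ⇒ 19 days.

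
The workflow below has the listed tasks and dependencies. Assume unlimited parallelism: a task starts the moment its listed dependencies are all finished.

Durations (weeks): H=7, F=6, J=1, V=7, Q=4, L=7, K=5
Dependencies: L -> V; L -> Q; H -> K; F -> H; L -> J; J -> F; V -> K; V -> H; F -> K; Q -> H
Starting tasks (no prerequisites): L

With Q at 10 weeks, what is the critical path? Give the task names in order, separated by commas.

Critical path before the change: L→J→F→H→K = 7+1+6+7+5 = 26 giving 26 weeks.
Q has 3 weeks of float (longest path through it is 23).
New critical path: L→Q→H→K = 7+10+7+5 = 29 ⇒ 29 weeks.

L, Q, H, K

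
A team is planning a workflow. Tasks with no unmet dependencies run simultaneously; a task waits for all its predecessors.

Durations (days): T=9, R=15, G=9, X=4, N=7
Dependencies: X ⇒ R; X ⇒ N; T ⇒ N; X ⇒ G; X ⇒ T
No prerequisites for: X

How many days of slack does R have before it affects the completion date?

1

X→T→N = 4+9+7 = 20 sets the makespan at 20 days.
The longest chain containing R totals 19 days.
So R can slip 20 − 19 = 1 day.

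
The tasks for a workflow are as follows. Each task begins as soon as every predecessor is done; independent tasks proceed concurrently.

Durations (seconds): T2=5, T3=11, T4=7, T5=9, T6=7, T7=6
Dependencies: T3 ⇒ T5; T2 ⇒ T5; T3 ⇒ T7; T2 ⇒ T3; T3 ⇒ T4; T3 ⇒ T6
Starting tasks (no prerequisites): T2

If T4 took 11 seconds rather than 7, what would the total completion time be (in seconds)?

Baseline: T2→T3→T5 = 5+11+9 = 25 → 25 seconds.
T4 has 2 seconds of float (longest path through it is 23).
Now T2→T3→T4 = 5+11+11 = 27 is longest, so the finish becomes 27 seconds.

27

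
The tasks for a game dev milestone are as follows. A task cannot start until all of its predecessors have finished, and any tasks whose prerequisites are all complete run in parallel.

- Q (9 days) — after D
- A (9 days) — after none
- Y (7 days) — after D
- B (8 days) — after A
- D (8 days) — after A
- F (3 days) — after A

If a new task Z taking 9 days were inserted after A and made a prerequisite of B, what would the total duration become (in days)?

Originally the project takes 26 days.
With Z inserted, B now waits for max(A, Z).
New critical path: A→Z→B = 9+9+8 = 26 ⇒ 26 days.

26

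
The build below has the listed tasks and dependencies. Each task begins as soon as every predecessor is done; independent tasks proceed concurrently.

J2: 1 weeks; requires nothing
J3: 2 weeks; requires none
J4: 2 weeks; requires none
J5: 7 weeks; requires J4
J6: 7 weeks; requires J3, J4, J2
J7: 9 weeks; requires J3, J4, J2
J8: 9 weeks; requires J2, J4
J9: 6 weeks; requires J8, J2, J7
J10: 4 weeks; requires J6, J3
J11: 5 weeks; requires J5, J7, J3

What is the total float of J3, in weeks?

0

The longest chain is J3→J7→J9 = 2+9+6 = 17; overall finish 17 weeks.
J3 finishes as early as 2 and must finish by 2.
Slack of J3 = 0 − 0 = 0 weeks.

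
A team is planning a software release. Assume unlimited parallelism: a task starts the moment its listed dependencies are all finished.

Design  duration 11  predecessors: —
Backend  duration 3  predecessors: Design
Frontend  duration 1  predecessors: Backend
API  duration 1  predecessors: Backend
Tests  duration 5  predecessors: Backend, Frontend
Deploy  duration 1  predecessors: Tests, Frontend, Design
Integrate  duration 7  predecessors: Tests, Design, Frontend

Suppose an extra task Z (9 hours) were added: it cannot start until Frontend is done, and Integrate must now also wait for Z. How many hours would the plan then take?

Originally the plan takes 27 hours.
With Z inserted, Integrate now waits for max(Tests, Design, Frontend, Z).
New critical path: Design→Backend→Frontend→Z→Integrate = 11+3+1+9+7 = 31 ⇒ 31 hours.

31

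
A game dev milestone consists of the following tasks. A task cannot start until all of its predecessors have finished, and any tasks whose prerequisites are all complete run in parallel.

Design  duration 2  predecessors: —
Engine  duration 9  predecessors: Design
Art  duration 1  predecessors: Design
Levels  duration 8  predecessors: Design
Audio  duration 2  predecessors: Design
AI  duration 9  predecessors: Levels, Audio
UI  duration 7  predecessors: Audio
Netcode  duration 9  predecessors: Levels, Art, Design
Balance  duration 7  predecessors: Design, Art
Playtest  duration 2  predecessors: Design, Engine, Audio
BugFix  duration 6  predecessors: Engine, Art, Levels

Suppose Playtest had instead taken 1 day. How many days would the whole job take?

19

Baseline: Design→Levels→AI = 2+8+9 = 19 → 19 days.
The longest path through Playtest is only 13 days, so Playtest has float 6.
No other chain overtakes it, so the finish is 19 days.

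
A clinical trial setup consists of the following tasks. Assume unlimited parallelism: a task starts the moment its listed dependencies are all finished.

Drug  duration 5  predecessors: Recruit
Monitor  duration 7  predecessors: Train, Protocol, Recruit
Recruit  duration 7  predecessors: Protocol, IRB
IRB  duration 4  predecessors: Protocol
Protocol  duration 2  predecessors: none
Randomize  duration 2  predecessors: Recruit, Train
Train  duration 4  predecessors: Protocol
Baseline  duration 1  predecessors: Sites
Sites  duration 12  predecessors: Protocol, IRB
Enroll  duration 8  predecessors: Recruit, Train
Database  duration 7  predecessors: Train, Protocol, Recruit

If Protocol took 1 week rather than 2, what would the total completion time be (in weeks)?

20

Critical path before the change: Protocol→IRB→Recruit→Enroll = 2+4+7+8 = 21 giving 21 weeks.
Since Protocol is critical, the -1 change carries straight to that chain (now 20 weeks).
That remains the longest chain; total 20 weeks.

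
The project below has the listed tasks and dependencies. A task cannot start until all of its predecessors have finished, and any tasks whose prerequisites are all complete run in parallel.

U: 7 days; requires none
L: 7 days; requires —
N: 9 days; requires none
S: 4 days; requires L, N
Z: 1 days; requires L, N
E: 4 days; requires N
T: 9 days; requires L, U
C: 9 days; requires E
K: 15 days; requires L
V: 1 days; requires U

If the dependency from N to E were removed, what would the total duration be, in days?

With the dependency in place, L→K = 7+15 = 22 sets the finish at 22 days.
Without N→E, E's earliest start moves from 9 to 0.
After: L→K = 7+15 = 22 → 22 days.

22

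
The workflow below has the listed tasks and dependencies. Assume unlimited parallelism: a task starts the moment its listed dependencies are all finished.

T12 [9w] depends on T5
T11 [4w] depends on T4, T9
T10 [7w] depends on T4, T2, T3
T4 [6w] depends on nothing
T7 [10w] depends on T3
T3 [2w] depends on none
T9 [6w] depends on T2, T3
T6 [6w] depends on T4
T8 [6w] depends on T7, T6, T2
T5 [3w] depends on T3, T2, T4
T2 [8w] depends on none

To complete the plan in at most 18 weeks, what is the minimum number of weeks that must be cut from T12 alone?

Current finish: 20 weeks; target: 18.
T12 is on every critical path, so each week cut from T12 cuts the finish by one (this holds down to a finish of 18).
Need 20 − 18 = 2 weeks off T12 → T12 becomes 7 weeks, finish becomes 18.

2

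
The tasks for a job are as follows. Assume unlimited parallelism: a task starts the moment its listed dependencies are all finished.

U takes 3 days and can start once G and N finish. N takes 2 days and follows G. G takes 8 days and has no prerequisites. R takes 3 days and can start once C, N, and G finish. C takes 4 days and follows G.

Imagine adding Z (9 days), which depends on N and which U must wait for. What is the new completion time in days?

Originally the project takes 15 days.
With Z inserted, U now waits for max(G, N, Z).
New critical path: G→N→Z→U = 8+2+9+3 = 22 ⇒ 22 days.

22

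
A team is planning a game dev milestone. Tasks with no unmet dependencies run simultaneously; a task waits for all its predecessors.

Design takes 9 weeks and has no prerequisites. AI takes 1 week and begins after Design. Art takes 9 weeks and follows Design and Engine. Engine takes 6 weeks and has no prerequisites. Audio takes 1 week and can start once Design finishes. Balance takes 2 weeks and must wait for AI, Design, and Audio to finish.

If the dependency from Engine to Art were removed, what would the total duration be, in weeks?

18

Before: longest chain Design→Art = 9+9 = 18, finish 18.
Dropping Engine→Art doesn't change Art's earliest start (9); another predecessor still binds.
After: Design→Art = 9+9 = 18 → 18 weeks.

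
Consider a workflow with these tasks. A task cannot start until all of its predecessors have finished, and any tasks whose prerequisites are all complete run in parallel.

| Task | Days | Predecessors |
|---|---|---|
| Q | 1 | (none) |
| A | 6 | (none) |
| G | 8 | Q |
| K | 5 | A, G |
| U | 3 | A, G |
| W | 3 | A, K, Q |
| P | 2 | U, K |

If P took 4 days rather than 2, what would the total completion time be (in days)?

18

Baseline: Q→G→K→W = 1+8+5+3 = 17 → 17 days.
P has 1 day of float (longest path through it is 16).
New critical path: Q→G→K→P = 1+8+5+4 = 18 ⇒ 18 days.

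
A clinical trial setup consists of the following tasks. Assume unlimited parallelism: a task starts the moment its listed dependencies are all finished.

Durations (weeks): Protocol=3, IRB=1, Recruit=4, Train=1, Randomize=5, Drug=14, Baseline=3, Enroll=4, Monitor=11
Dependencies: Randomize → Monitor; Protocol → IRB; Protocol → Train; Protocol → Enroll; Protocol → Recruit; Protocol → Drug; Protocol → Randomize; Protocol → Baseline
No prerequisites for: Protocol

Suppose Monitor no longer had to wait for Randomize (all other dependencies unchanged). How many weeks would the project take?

17

With the dependency in place, Protocol→Randomize→Monitor = 3+5+11 = 19 sets the finish at 19 weeks.
Without Randomize→Monitor, Monitor's earliest start moves from 8 to 0.
After: Protocol→Drug = 3+14 = 17 → 17 weeks.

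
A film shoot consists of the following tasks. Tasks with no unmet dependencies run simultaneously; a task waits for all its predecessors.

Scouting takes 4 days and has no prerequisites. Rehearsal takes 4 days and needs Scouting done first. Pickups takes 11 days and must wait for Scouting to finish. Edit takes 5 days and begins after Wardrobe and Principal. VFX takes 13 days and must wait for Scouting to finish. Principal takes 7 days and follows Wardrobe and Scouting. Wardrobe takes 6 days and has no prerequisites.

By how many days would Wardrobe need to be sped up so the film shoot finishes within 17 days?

1

Current finish: 18 days; target: 17.
Wardrobe is on every critical path, so each day cut from Wardrobe cuts the finish by one (this holds down to a finish of 17).
Need 18 − 17 = 1 day off Wardrobe → Wardrobe becomes 5 days, finish becomes 17.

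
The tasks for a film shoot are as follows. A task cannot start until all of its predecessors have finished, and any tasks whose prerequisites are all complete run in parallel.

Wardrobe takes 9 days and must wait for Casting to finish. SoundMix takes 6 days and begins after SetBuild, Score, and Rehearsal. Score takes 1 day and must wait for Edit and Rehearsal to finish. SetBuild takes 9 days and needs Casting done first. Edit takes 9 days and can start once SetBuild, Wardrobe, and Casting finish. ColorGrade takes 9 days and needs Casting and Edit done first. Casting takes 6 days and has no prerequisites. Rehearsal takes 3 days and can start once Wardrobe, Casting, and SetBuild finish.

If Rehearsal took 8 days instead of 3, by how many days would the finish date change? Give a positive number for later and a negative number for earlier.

0

Baseline: Casting→SetBuild→Edit→ColorGrade = 6+9+9+9 = 33 → 33 days.
Rehearsal is off the critical path — its longest chain is 25 days, giving 8 of slack.
The critical path is still Casting→SetBuild→Edit→ColorGrade; finish is now 33 days.
Change in finish: 33 − 33 = +0 days.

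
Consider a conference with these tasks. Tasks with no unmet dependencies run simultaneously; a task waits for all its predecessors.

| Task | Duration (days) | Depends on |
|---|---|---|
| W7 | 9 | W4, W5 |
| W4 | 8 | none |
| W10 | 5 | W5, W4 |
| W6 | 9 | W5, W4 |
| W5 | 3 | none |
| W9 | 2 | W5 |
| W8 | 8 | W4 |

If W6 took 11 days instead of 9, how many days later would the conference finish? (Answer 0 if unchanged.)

Critical path before the change: W4→W6 = 8+9 = 17 giving 17 days.
W6 is on the critical path; changing it to 11 makes that path 19 days.
The critical path is still W4→W6; finish is now 19 days.
Change in finish: 19 − 17 = +2 days.

2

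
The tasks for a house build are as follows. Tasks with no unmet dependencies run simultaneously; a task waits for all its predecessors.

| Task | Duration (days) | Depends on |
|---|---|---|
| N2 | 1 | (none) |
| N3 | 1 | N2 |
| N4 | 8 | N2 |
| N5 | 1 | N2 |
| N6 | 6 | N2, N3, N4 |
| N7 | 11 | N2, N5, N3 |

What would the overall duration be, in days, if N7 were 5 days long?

15

Critical path before the change: N2→N4→N6 = 1+8+6 = 15 giving 15 days.
The longest path through N7 is only 13 days, so N7 has float 2.
That remains the longest chain; total 15 days.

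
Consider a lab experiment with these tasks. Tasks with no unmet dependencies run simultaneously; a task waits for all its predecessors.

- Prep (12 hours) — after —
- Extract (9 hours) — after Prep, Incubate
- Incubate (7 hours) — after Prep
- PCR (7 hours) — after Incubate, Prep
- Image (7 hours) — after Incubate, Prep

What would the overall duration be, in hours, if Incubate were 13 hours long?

Baseline: Prep→Incubate→Extract = 12+7+9 = 28 → 28 hours.
Since Incubate is critical, the +6 change carries straight to that chain (now 34 hours).
No other chain overtakes it, so the finish is 34 hours.

34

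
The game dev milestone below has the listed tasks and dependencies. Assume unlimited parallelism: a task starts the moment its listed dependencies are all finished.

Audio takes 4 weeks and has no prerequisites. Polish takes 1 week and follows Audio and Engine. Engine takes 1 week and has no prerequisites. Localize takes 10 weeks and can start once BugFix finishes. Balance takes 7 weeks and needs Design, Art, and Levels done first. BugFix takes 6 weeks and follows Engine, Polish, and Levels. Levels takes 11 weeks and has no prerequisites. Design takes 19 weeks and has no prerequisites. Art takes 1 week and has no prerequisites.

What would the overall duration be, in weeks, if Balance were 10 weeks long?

Actual critical path: Levels→BugFix→Localize = 11+6+10 = 27 ⇒ 27 weeks.
The longest path through Balance is only 26 weeks, so Balance has float 1.
The binding chain switches to Design→Balance = 19+10 = 29; finish 29 weeks.

29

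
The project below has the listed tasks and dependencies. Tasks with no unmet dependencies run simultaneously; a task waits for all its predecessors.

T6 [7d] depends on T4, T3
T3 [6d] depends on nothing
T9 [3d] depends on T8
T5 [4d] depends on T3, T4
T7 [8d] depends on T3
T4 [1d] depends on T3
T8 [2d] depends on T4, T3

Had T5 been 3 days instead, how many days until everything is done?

14

Actual critical path: T3→T4→T6 = 6+1+7 = 14 ⇒ 14 days.
T5 has 3 days of float (longest path through it is 11).
That remains the longest chain; total 14 days.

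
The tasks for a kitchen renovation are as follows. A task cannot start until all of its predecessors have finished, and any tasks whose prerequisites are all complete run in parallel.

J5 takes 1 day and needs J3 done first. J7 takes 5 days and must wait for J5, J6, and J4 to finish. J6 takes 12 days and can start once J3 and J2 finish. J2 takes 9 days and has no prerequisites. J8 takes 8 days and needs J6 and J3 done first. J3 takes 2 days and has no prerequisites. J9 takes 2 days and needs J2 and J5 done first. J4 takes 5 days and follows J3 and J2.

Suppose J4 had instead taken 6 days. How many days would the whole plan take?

Critical path before the change: J2→J6→J8 = 9+12+8 = 29 giving 29 days.
J4 has 10 days of float (longest path through it is 19).
No other chain overtakes it, so the finish is 29 days.

29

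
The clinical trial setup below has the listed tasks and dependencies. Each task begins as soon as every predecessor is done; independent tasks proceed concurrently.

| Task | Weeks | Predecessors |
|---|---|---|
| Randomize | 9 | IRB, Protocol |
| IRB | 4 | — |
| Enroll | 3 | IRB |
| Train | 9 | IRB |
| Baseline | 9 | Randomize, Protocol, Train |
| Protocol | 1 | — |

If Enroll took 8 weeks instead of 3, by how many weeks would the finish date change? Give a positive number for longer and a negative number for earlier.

0

Actual critical path: IRB→Train→Baseline = 4+9+9 = 22 ⇒ 22 weeks.
Enroll is off the critical path — its longest chain is 7 weeks, giving 15 of slack.
That remains the longest chain; total 22 weeks.
Change in finish: 22 − 22 = +0 weeks.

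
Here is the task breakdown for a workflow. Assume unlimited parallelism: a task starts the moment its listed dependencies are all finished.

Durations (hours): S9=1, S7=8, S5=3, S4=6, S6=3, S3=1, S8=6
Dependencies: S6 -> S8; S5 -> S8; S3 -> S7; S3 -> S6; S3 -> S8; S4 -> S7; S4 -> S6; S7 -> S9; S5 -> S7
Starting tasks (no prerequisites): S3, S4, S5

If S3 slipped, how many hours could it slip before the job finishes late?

5

The longest chain is S4→S6→S8 = 6+3+6 = 15; overall finish 15 hours.
The longest chain containing S3 totals 10 hours.
Float = 15 − 10 = 5.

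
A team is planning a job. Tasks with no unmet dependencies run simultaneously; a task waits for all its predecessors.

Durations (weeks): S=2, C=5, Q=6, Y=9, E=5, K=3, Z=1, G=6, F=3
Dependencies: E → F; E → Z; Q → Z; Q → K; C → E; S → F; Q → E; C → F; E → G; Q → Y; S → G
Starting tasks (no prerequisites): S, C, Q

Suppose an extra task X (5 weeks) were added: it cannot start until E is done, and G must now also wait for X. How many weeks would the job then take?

Originally the job takes 17 weeks.
With X inserted, G now waits for max(E, S, X).
New critical path: Q→E→X→G = 6+5+5+6 = 22 ⇒ 22 weeks.

22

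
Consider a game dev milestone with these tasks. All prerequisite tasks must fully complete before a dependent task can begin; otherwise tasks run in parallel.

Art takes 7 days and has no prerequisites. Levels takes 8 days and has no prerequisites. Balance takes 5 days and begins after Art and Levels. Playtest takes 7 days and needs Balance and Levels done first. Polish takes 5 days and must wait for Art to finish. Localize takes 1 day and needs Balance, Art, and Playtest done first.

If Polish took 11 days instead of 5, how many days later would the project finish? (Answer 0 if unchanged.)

The binding path is Levels→Balance→Playtest→Localize = 8+5+7+1 = 21; finish at 21 days.
Polish has 9 days of float (longest path through it is 12).
The critical path is still Levels→Balance→Playtest→Localize; finish is now 21 days.
Change in finish: 21 − 21 = +0 days.

0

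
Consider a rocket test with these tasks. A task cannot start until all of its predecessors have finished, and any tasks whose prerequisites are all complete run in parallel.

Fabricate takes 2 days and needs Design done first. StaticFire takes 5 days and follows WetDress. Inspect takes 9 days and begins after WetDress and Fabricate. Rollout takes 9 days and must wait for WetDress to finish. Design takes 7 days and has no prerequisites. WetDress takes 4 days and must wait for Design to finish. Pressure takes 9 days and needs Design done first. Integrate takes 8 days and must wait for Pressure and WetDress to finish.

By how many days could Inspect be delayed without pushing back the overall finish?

Critical path: Design→Pressure→Integrate = 7+9+8 = 24, so the finish is 24 days.
The longest chain containing Inspect totals 20 days.
Slack of Inspect = 15 − 11 = 4 days.

4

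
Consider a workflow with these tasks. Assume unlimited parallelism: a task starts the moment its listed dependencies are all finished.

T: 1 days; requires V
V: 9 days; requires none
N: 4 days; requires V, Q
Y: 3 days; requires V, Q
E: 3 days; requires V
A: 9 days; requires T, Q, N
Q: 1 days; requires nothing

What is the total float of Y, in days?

V→N→A = 9+4+9 = 22 sets the makespan at 22 days.
Y finishes as early as 12 and must finish by 22.
Float = 22 − 12 = 10.

10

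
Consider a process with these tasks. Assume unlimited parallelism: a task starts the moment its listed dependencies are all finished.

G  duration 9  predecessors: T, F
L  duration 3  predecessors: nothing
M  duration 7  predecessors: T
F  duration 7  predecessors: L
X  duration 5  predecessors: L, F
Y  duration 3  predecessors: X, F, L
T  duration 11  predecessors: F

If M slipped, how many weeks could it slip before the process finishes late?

2

L→F→T→G = 3+7+11+9 = 30 sets the makespan at 30 weeks.
The longest chain containing M totals 28 weeks.
Slack of M = 23 − 21 = 2 weeks.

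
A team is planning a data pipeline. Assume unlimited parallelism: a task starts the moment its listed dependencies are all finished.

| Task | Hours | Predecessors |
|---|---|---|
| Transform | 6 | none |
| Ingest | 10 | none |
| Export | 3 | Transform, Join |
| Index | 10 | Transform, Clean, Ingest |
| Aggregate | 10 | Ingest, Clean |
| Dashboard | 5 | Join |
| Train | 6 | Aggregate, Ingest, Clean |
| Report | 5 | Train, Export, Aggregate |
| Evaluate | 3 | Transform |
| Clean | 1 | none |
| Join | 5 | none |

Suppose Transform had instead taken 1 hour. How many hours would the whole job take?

Actual critical path: Ingest→Aggregate→Train→Report = 10+10+6+5 = 31 ⇒ 31 hours.
Transform is off the critical path — its longest chain is 16 hours, giving 15 of slack.
No other chain overtakes it, so the finish is 31 hours.

31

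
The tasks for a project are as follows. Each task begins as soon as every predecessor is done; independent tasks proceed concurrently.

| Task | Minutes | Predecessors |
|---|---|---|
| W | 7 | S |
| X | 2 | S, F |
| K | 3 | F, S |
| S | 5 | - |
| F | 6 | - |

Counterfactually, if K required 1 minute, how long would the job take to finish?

As given, the longest chain is S→W = 5+7 = 12, so the finish is 12 minutes.
The longest path through K is only 9 minutes, so K has float 3.
The critical path is still S→W; finish is now 12 minutes.

12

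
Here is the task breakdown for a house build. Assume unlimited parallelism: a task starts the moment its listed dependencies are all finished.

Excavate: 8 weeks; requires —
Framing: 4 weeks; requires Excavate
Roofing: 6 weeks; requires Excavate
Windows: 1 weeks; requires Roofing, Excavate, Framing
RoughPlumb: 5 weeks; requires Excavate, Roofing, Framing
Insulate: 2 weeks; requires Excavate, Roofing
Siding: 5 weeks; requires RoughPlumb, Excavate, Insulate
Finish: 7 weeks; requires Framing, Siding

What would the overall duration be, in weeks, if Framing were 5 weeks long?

31

Baseline: Excavate→Roofing→RoughPlumb→Siding→Finish = 8+6+5+5+7 = 31 → 31 weeks.
Framing is off the critical path — its longest chain is 29 weeks, giving 2 of slack.
The critical path is still Excavate→Roofing→RoughPlumb→Siding→Finish; finish is now 31 weeks.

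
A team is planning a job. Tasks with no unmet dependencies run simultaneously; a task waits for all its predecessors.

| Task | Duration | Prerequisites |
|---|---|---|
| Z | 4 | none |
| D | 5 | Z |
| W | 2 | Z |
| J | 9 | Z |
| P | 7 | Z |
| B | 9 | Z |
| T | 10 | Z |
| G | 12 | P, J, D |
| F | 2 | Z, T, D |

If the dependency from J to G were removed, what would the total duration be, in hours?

Original critical path: Z→J→G = 4+9+12 = 25 ⇒ 25 hours.
Without J→G, G's earliest start moves from 13 to 11.
New critical path: Z→P→G = 4+7+12 = 23 ⇒ 23 hours.

23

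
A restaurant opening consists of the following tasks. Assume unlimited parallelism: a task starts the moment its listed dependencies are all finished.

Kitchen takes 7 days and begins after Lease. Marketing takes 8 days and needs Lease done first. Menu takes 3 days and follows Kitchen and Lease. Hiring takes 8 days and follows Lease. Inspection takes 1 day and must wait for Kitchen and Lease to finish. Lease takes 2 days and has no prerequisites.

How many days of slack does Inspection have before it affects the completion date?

2

Critical path: Lease→Kitchen→Menu = 2+7+3 = 12, so the finish is 12 days.
The longest chain containing Inspection totals 10 days.
Slack of Inspection = 11 − 9 = 2 days.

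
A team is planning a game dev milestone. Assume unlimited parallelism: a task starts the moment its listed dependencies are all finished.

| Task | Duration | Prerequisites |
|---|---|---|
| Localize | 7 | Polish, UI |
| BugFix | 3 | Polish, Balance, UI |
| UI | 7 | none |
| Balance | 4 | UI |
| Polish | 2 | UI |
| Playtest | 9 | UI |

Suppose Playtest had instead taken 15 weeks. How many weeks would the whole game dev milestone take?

22

The binding path is UI→Playtest = 7+9 = 16; finish at 16 weeks.
Playtest lies on that path, so at 15 weeks the path becomes 22 weeks.
The critical path is still UI→Playtest; finish is now 22 weeks.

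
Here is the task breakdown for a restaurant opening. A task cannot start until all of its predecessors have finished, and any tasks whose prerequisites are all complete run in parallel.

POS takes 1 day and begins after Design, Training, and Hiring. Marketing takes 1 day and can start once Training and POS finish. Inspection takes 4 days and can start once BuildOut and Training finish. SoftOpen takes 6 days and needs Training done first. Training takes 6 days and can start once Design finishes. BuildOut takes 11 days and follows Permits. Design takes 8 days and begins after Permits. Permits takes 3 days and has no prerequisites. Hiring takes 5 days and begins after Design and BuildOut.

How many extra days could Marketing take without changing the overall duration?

Critical path: Permits→Design→Training→SoftOpen = 3+8+6+6 = 23, so the finish is 23 days.
Longest path through Marketing: 21 days (earliest finish 21, latest finish 23).
Float = 23 − 21 = 2.

2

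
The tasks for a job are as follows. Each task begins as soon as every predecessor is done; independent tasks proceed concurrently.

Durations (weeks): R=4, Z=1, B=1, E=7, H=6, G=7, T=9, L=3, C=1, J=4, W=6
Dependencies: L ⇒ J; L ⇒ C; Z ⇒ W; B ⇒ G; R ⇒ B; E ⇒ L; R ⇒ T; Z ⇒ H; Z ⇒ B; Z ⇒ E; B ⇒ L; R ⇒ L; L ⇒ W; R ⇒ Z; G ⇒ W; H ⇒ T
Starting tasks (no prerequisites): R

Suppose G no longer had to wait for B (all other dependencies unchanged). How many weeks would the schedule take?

21

Original critical path: R→Z→E→L→W = 4+1+7+3+6 = 21 ⇒ 21 weeks.
Without B→G, G's earliest start moves from 6 to 0.
New critical path: R→Z→E→L→W = 4+1+7+3+6 = 21 ⇒ 21 weeks.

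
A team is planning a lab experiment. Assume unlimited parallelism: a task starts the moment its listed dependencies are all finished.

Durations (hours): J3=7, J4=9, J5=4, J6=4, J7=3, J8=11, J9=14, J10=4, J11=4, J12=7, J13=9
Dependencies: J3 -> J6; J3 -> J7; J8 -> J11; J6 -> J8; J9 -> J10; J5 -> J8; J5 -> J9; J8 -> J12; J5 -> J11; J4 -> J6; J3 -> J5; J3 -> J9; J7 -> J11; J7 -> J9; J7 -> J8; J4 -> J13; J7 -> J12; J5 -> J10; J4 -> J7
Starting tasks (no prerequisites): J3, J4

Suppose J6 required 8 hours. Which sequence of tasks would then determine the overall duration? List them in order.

Actual critical path: J4→J6→J8→J12 = 9+4+11+7 = 31 ⇒ 31 hours.
J6 lies on that path, so at 8 hours the path becomes 35 hours.
That remains the longest chain; total 35 hours.

J4, J6, J8, J12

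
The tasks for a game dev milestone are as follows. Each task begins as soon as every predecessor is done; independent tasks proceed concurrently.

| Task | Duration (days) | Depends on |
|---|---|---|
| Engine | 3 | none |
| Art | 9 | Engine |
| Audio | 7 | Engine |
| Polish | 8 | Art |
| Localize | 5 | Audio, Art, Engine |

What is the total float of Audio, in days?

5

The longest chain is Engine→Art→Polish = 3+9+8 = 20; overall finish 20 days.
Longest path through Audio: 15 days (earliest finish 10, latest finish 15).
Slack of Audio = 8 − 3 = 5 days.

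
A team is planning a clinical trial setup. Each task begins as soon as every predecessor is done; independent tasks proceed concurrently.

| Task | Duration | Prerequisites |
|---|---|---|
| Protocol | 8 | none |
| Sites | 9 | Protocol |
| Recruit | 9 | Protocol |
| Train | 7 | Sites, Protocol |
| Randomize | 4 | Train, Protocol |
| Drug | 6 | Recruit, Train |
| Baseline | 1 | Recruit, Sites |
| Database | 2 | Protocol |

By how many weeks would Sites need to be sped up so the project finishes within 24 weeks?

Current finish: 30 weeks; target: 24.
Sites is on every critical path, so each week cut from Sites cuts the finish by one (this holds down to a finish of 23).
Need 30 − 24 = 6 weeks off Sites → Sites becomes 3 weeks, finish becomes 24.

6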